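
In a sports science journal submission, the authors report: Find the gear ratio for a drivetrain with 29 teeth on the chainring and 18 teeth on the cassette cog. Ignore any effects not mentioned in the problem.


GR = front_teeth / rear_teeth
GR = 29 / 18
GR = 1.6111

1.6111


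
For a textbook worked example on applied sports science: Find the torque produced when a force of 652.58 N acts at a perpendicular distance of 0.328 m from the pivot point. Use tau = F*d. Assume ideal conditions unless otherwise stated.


tau = F * d
tau = 652.58 * 0.328
tau = 214.0462 N*m

214.0462 N*m


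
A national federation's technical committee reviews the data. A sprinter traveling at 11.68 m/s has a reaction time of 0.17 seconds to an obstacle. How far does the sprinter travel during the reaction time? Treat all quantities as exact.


d = v * t
d = 11.68 * 0.17
d = 1.9856 m

1.9856 m


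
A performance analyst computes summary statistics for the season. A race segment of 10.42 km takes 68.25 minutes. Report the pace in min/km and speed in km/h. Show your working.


Pace = time / distance = 68.25 min / 10.42 km = 6.5499 min/km
Speed = distance / time_in_hours = 10.42 / 1.1375 hr
Speed = 9.1604 km/h

6.5499 min/km, 9.1604 km/h


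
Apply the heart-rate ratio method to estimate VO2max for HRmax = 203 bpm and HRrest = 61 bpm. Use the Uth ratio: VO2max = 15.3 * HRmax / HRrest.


VO2max = 15.3 * HRmax / HRrest
VO2max = 15.3 * 203 / 61
VO2max = 3105.9 / 61 = 50.9164 mL/kg/min

50.9164 mL/kg/min


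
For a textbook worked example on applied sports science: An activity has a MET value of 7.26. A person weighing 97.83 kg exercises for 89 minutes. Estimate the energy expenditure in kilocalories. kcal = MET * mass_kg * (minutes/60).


kcal = MET * mass * time_hr
Convert time: 89 min = 1.4833 hr
kcal = 7.26 * 97.83 * 1.4833
kcal = 1053.5313 kcal

1053.5313 kcal


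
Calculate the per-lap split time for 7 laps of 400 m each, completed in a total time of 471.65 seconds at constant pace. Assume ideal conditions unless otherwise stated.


Split time = total_time / n_laps = 471.65 / 7
Split time = 67.3786 s per lap

67.3786 s


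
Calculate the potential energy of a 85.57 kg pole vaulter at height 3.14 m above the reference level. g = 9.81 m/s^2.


PE = m * g * h
PE = 85.57 * 9.81 * 3.14
PE = 839.4417 * 3.14 = 2635.8469 J

2635.8469 J


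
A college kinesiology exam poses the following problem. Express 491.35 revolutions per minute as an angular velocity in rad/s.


omega = RPM * 2 * pi / 60
omega = 491.35 * 2 * 3.14159 / 60
omega = 3087.2431 / 60 = 51.4541 rad/s

51.4541 rad/s


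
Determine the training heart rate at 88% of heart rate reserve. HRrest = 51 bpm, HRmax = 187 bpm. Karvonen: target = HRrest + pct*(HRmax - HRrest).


Target = HRrest + pct*(HRmax - HRrest)
Heart rate reserve = HRmax - HRrest = 187 - 51 = 136 bpm
Fraction = 88% = 0.88
Target = 51 + 0.88 * 136
Target = 51 + 119.68 = 170.68 bpm

170.68 bpm


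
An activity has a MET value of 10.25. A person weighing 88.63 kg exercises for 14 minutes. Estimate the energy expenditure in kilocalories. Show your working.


kcal = MET * mass * time_hr
Convert time: 14 min = 0.2333 hr
kcal = 10.25 * 88.63 * 0.2333
kcal = 211.9734 kcal

211.9734 kcal


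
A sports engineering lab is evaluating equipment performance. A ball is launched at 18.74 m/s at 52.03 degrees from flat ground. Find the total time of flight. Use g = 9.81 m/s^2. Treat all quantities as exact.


T = 2*v*sin(theta)/g
sin(theta) = sin(52.03 deg) = 0.7883
T = 2*18.74*0.7883 / 9.81
T = 29.5467 / 9.81 = 3.0119 s

3.0119 s


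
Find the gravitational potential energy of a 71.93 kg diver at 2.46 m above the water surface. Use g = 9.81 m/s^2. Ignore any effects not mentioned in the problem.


PE = m * g * h
PE = 71.93 * 9.81 * 2.46
PE = 705.6333 * 2.46 = 1735.8579 J

1735.8579 J


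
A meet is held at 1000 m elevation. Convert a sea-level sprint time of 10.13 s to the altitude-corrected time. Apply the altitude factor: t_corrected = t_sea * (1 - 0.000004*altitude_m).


Correction factor = 1 - 0.000004 * 1000 = 0.996
t_corrected = t_sea * factor = 10.13 * 0.996
t_corrected = 10.0895 s

10.0895 s


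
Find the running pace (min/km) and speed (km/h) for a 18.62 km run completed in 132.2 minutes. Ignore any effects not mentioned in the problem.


Pace = time / distance = 132.2 min / 18.62 km = 7.0999 min/km
Speed = distance / time_in_hours = 18.62 / 2.2033 hr
Speed = 8.4508 km/h

7.0999 min/km, 8.4508 km/h


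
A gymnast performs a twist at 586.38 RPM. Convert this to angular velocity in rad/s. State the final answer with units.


omega = RPM * 2 * pi / 60
omega = 586.38 * 2 * 3.14159 / 60
omega = 3684.3342 / 60 = 61.4056 rad/s

61.4056 rad/s


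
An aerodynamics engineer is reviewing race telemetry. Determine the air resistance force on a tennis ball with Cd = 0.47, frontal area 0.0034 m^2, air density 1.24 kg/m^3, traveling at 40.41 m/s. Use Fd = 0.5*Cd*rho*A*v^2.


Fd = 0.5 * Cd * rho * A * v^2
Fd = 0.5 * 0.47 * 1.24 * 0.0034 * 40.41^2
v^2 = 1632.9681
Fd = 0.5 * 0.47 * 1.24 * 0.0034 * 1632.9681 = 1.6179 N

1.6179 N


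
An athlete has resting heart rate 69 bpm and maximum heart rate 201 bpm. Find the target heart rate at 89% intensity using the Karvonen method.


Target = HRrest + pct*(HRmax - HRrest)
Heart rate reserve = HRmax - HRrest = 201 - 69 = 132 bpm
Fraction = 89% = 0.89
Target = 69 + 0.89 * 132
Target = 69 + 117.48 = 186.48 bpm

186.48 bpm


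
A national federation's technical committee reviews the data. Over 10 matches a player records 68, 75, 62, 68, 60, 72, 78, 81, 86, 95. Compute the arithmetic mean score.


Average = sum / n
Sum = 745
Average = 745 / 10 = 74.5

74.5


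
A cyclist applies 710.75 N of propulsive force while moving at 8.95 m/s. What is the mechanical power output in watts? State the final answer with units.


P = F * v
P = 710.75 * 8.95
P = 6361.2125 W

6361.2125 W


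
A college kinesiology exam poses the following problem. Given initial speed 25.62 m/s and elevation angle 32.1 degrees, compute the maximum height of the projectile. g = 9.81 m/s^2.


H = (v*sin(theta))^2 / (2*g)
vy = v*sin(theta) = 25.62 * sin(32.1 deg) = 13.6144 m/s
H = vy^2 / (2*g) = 185.3527 / (2*9.81)
H = 185.3527 / 19.62 = 9.4471 m

9.4471 m


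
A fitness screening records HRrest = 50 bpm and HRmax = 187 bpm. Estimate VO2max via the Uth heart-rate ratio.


VO2max = 15.3 * HRmax / HRrest
VO2max = 15.3 * 187 / 50
VO2max = 2861.1 / 50 = 57.222 mL/kg/min

57.222 mL/kg/min


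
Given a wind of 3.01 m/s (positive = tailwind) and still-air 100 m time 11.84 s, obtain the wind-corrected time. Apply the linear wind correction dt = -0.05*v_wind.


dt = -0.05 * v_wind = -0.05 * 3.01 = -0.1505 s
t_corrected = t_still + dt = 11.84 + (-0.1505)
t_corrected = 11.6895 s

11.6895 s


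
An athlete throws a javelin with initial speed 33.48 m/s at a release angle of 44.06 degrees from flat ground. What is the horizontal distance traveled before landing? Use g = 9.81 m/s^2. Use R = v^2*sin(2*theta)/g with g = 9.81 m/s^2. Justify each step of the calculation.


R = v^2 * sin(2*theta) / g
Convert angle to radians: theta = 44.06 deg = 0.769 rad
sin(2*theta) = sin(1.538) = 0.9995
R = 33.48^2 * 0.9995 / 9.81
R = 1120.9104 * 0.9995 / 9.81 = 114.2005 m

114.2005 m


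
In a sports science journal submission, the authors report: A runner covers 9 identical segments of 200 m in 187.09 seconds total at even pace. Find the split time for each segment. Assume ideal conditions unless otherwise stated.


Split time = total_time / n_laps = 187.09 / 9
Split time = 20.7878 s per lap

20.7878 s


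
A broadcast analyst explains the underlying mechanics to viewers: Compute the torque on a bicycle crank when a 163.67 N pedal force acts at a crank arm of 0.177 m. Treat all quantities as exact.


tau = F * d
tau = 163.67 * 0.177
tau = 28.9696 N*m

28.9696 N*m


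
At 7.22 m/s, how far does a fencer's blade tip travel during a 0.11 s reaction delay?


d = v * t
d = 7.22 * 0.11
d = 0.7942 m

0.7942 m


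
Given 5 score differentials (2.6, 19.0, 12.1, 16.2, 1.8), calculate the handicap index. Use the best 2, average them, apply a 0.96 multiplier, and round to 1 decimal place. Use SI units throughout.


All differentials: 2.6, 19.0, 12.1, 16.2, 1.8
Sorted: 1.8, 2.6, 12.1, 16.2, 19.0
Best 2: 1.8, 2.6
Average of best = 4.4 / 2 = 2.2
Raw index = 2.2 * 0.96 = 2.112
Handicap index = round(2.112, 1) = 2.1

2.1


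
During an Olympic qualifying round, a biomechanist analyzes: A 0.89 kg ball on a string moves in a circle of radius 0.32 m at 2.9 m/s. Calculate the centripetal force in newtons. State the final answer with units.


Fc = m * v^2 / r
v^2 = 2.9^2 = 8.41
Fc = 0.89 * 8.41 / 0.32
Fc = 7.4849 / 0.32 = 23.3903 N

23.3903 N


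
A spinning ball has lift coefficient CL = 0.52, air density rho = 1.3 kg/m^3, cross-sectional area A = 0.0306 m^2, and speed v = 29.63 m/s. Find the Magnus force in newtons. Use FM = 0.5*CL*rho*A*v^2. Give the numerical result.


FM = 0.5 * CL * rho * A * v^2
FM = 0.5 * 0.52 * 1.3 * 0.0306 * 29.63^2
v^2 = 877.9369
FM = 0.5 * 0.52 * 1.3 * 0.0306 * 877.9369 = 9.0803 N

9.0803 N


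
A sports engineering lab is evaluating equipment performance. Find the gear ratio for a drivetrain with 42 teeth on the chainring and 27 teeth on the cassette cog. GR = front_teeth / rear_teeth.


GR = front_teeth / rear_teeth
GR = 42 / 27
GR = 1.5556

1.5556


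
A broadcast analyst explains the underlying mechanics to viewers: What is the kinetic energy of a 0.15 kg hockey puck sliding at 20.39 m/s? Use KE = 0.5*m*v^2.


KE = 0.5 * m * v^2
KE = 0.5 * 0.15 * 20.39^2
KE = 0.5 * 0.15 * 415.7521 = 31.1814 J

31.1814 J


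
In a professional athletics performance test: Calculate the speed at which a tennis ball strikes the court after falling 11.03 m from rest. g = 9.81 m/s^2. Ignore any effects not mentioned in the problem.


v = sqrt(2 * g * h)
v = sqrt(2 * 9.81 * 11.03)
v = sqrt(216.4086) = 14.7108 m/s

14.7108 m/s


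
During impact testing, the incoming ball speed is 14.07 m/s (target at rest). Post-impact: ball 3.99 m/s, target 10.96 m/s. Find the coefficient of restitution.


e = (v2_after - v1_after) / (v1_before - v2_before)
Numerator = 10.96 - 3.99 = 6.97
Denominator = 14.07 - 0 = 14.07
e = 6.97 / 14.07 = 0.4954

0.4954


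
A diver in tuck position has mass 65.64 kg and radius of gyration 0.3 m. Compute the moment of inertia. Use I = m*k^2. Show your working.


I = m * k^2
I = 65.64 * 0.3^2
I = 65.64 * 0.09 = 5.9076 kg*m^2

5.9076 kg*m^2


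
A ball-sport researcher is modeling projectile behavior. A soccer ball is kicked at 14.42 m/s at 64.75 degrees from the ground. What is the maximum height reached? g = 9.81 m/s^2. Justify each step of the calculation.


H = (v*sin(theta))^2 / (2*g)
vy = v*sin(theta) = 14.42 * sin(64.75 deg) = 13.0422 m/s
H = vy^2 / (2*g) = 170.1001 / (2*9.81)
H = 170.1001 / 19.62 = 8.6697 m

8.6697 m


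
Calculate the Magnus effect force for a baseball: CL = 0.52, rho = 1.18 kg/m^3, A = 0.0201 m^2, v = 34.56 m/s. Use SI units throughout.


FM = 0.5 * CL * rho * A * v^2
FM = 0.5 * 0.52 * 1.18 * 0.0201 * 34.56^2
v^2 = 1194.3936
FM = 0.5 * 0.52 * 1.18 * 0.0201 * 1194.3936 = 7.3654 N

7.3654 N


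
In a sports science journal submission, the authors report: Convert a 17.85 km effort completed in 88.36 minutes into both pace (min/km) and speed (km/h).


Pace = time / distance = 88.36 min / 17.85 km = 4.9501 min/km
Speed = distance / time_in_hours = 17.85 / 1.4727 hr
Speed = 12.1209 km/h

4.9501 min/km, 12.1209 km/h


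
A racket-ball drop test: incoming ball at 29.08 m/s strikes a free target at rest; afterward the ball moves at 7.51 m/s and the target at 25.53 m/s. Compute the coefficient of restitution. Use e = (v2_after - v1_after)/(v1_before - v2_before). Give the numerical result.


e = (v2_after - v1_after) / (v1_before - v2_before)
Numerator = 25.53 - 7.51 = 18.02
Denominator = 29.08 - 0 = 29.08
e = 18.02 / 29.08 = 0.6197

0.6197


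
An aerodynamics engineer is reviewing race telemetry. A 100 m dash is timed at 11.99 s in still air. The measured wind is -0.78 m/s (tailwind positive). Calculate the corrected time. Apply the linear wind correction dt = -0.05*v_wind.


dt = -0.05 * v_wind = -0.05 * -0.78 = 0.039 s
t_corrected = t_still + dt = 11.99 + (0.039)
t_corrected = 12.029 s

12.029 s


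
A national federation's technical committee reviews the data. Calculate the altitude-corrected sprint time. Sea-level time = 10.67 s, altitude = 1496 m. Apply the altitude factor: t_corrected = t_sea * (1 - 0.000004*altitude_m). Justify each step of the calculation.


Correction factor = 1 - 0.000004 * 1496 = 0.994016
t_corrected = t_sea * factor = 10.67 * 0.994016
t_corrected = 10.6062 s

10.6062 s


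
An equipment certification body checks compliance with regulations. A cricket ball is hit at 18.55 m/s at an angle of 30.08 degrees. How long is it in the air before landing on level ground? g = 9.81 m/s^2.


T = 2*v*sin(theta)/g
sin(theta) = sin(30.08 deg) = 0.5012
T = 2*18.55*0.5012 / 9.81
T = 18.5948 / 9.81 = 1.8955 s

1.8955 s


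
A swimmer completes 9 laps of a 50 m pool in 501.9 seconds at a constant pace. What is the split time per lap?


Split time = total_time / n_laps = 501.9 / 9
Split time = 55.7667 s per lap

55.7667 s


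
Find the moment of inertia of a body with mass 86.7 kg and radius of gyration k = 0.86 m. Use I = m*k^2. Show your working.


I = m * k^2
I = 86.7 * 0.86^2
I = 86.7 * 0.7396 = 64.1233 kg*m^2

64.1233 kg*m^2


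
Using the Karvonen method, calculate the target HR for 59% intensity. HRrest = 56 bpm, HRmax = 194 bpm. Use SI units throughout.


Target = HRrest + pct*(HRmax - HRrest)
Heart rate reserve = HRmax - HRrest = 194 - 56 = 138 bpm
Fraction = 59% = 0.59
Target = 56 + 0.59 * 138
Target = 56 + 81.42 = 137.42 bpm

137.42 bpm


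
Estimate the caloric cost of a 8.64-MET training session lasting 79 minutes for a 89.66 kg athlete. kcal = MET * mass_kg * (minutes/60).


kcal = MET * mass * time_hr
Convert time: 79 min = 1.3167 hr
kcal = 8.64 * 89.66 * 1.3167
kcal = 1019.9722 kcal

1019.9722 kcal


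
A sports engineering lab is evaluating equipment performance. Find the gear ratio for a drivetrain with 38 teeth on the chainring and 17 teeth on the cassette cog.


GR = front_teeth / rear_teeth
GR = 38 / 17
GR = 2.2353

2.2353


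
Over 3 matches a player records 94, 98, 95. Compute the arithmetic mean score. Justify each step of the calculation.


Average = sum / n
Sum = 287
Average = 287 / 3 = 95.6667

95.6667


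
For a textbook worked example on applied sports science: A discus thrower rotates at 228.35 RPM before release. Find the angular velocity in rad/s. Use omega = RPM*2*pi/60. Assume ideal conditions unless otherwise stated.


omega = RPM * 2 * pi / 60
omega = 228.35 * 2 * 3.14159 / 60
omega = 1434.7654 / 60 = 23.9128 rad/s

23.9128 rad/s


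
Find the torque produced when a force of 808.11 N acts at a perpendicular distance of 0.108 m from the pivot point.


tau = F * d
tau = 808.11 * 0.108
tau = 87.2759 N*m

87.2759 N*m


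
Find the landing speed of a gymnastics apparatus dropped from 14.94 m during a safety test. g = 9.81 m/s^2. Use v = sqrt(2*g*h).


v = sqrt(2 * g * h)
v = sqrt(2 * 9.81 * 14.94)
v = sqrt(293.1228) = 17.1208 m/s

17.1208 m/s


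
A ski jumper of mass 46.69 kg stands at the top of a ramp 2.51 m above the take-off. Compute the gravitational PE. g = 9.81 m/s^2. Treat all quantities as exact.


PE = m * g * h
PE = 46.69 * 9.81 * 2.51
PE = 458.0289 * 2.51 = 1149.6525 J

1149.6525 J


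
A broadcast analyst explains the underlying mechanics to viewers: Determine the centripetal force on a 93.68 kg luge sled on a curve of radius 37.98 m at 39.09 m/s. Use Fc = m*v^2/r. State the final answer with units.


Fc = m * v^2 / r
v^2 = 39.09^2 = 1528.0281
Fc = 93.68 * 1528.0281 / 37.98
Fc = 143145.6724 / 37.98 = 3768.9751 N

3768.9751 N


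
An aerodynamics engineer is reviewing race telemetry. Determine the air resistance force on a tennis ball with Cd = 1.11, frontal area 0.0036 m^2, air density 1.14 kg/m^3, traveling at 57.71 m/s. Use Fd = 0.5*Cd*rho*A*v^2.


Fd = 0.5 * Cd * rho * A * v^2
Fd = 0.5 * 1.11 * 1.14 * 0.0036 * 57.71^2
v^2 = 3330.4441
Fd = 0.5 * 1.11 * 1.14 * 0.0036 * 3330.4441 = 7.5858 N

7.5858 N


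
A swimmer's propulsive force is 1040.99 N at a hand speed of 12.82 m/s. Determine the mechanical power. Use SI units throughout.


P = F * v
P = 1040.99 * 12.82
P = 13345.4918 W

13345.4918 W


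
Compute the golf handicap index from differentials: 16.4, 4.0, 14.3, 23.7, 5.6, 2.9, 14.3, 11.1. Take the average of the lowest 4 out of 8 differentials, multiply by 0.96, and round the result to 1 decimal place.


All differentials: 16.4, 4.0, 14.3, 23.7, 5.6, 2.9, 14.3, 11.1
Sorted: 2.9, 4.0, 5.6, 11.1, 14.3, 14.3, 16.4, 23.7
Best 4: 2.9, 4.0, 5.6, 11.1
Average of best = 23.6 / 4 = 5.9
Raw index = 5.9 * 0.96 = 5.664
Handicap index = round(5.664, 1) = 5.7

5.7


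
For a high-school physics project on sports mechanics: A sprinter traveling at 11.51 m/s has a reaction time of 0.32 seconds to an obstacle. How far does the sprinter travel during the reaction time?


d = v * t
d = 11.51 * 0.32
d = 3.6832 m

3.6832 m


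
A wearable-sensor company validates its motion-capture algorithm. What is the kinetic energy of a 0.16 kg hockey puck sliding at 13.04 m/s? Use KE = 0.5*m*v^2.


KE = 0.5 * m * v^2
KE = 0.5 * 0.16 * 13.04^2
KE = 0.5 * 0.16 * 170.0416 = 13.6033 J

13.6033 J


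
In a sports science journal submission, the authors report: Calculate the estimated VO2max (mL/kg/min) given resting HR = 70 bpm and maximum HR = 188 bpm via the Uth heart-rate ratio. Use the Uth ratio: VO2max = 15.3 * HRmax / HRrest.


VO2max = 15.3 * HRmax / HRrest
VO2max = 15.3 * 188 / 70
VO2max = 2876.4 / 70 = 41.0914 mL/kg/min

41.0914 mL/kg/min


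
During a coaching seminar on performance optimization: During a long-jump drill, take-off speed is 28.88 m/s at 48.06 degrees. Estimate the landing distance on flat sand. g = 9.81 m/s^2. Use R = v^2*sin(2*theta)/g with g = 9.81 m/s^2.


R = v^2 * sin(2*theta) / g
Convert angle to radians: theta = 48.06 deg = 0.8388 rad
sin(2*theta) = sin(1.6776) = 0.9943
R = 28.88^2 * 0.9943 / 9.81
R = 834.0544 * 0.9943 / 9.81 = 84.5363 m

84.5363 m


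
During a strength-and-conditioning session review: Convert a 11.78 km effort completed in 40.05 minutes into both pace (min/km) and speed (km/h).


Pace = time / distance = 40.05 min / 11.78 km = 3.3998 min/km
Speed = distance / time_in_hours = 11.78 / 0.6675 hr
Speed = 17.6479 km/h

3.3998 min/km, 17.6479 km/h


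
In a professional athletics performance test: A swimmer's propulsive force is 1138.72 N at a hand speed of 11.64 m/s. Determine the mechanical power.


P = F * v
P = 1138.72 * 11.64
P = 13254.7008 W

13254.7008 W


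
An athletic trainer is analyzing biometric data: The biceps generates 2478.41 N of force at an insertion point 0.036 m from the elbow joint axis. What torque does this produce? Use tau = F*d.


tau = F * d
tau = 2478.41 * 0.036
tau = 89.2228 N*m

89.2228 N*m


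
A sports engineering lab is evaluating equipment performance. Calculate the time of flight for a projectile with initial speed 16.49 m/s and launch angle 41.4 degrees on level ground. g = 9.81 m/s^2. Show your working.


T = 2*v*sin(theta)/g
sin(theta) = sin(41.4 deg) = 0.6613
T = 2*16.49*0.6613 / 9.81
T = 21.8101 / 9.81 = 2.2232 s

2.2232 s


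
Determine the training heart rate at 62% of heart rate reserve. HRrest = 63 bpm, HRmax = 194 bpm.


Target = HRrest + pct*(HRmax - HRrest)
Heart rate reserve = HRmax - HRrest = 194 - 63 = 131 bpm
Fraction = 62% = 0.62
Target = 63 + 0.62 * 131
Target = 63 + 81.22 = 144.22 bpm

144.22 bpm


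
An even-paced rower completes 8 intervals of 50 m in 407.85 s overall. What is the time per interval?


Split time = total_time / n_laps = 407.85 / 8
Split time = 50.9813 s per lap

50.9813 s


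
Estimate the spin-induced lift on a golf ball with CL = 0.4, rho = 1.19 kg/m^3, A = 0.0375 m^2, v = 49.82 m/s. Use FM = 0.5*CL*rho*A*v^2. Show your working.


FM = 0.5 * CL * rho * A * v^2
FM = 0.5 * 0.4 * 1.19 * 0.0375 * 49.82^2
v^2 = 2482.0324
FM = 0.5 * 0.4 * 1.19 * 0.0375 * 2482.0324 = 22.1521 N

22.1521 N


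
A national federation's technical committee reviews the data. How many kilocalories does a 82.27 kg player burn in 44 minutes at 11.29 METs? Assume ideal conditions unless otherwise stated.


kcal = MET * mass * time_hr
Convert time: 44 min = 0.7333 hr
kcal = 11.29 * 82.27 * 0.7333
kcal = 681.1408 kcal

681.1408 kcal


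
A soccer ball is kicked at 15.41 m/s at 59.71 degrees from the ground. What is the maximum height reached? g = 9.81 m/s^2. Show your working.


H = (v*sin(theta))^2 / (2*g)
vy = v*sin(theta) = 15.41 * sin(59.71 deg) = 13.3063 m/s
H = vy^2 / (2*g) = 177.0571 / (2*9.81)
H = 177.0571 / 19.62 = 9.0243 m

9.0243 m


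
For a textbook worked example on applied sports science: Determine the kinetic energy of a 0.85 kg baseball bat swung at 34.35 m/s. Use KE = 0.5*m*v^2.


KE = 0.5 * m * v^2
KE = 0.5 * 0.85 * 34.35^2
KE = 0.5 * 0.85 * 1179.9225 = 501.4671 J

501.4671 J


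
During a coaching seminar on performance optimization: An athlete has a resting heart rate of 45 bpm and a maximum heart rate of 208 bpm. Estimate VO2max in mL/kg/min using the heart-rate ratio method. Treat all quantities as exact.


VO2max = 15.3 * HRmax / HRrest
VO2max = 15.3 * 208 / 45
VO2max = 3182.4 / 45 = 70.72 mL/kg/min

70.72 mL/kg/min


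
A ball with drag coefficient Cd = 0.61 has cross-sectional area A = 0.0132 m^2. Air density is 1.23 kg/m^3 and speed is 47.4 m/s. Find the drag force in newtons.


Fd = 0.5 * Cd * rho * A * v^2
Fd = 0.5 * 0.61 * 1.23 * 0.0132 * 47.4^2
v^2 = 2246.76
Fd = 0.5 * 0.61 * 1.23 * 0.0132 * 2246.76 = 11.1259 N

11.1259 N


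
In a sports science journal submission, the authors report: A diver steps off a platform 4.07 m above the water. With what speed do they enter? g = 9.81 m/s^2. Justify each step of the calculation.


v = sqrt(2 * g * h)
v = sqrt(2 * 9.81 * 4.07)
v = sqrt(79.8534) = 8.9361 m/s

8.9361 m/s


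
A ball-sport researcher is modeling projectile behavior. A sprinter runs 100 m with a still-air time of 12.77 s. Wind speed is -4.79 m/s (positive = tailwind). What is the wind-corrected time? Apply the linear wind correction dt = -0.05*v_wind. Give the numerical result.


dt = -0.05 * v_wind = -0.05 * -4.79 = 0.2395 s
t_corrected = t_still + dt = 12.77 + (0.2395)
t_corrected = 13.0095 s

13.0095 s


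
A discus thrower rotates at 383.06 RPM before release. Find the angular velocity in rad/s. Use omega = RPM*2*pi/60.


omega = RPM * 2 * pi / 60
omega = 383.06 * 2 * 3.14159 / 60
omega = 2406.837 / 60 = 40.1139 rad/s

40.1139 rad/s


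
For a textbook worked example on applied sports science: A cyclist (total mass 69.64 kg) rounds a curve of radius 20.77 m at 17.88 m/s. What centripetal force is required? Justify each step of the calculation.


Fc = m * v^2 / r
v^2 = 17.88^2 = 319.6944
Fc = 69.64 * 319.6944 / 20.77
Fc = 22263.518 / 20.77 = 1071.9075 N

1071.9075 N


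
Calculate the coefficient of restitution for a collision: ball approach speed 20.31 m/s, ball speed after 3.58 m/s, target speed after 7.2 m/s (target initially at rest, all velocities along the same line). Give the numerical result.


e = (v2_after - v1_after) / (v1_before - v2_before)
Numerator = 7.2 - 3.58 = 3.62
Denominator = 20.31 - 0 = 20.31
e = 3.62 / 20.31 = 0.1782

0.1782


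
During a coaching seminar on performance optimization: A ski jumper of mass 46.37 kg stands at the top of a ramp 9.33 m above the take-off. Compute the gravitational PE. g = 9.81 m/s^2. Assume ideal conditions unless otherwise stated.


PE = m * g * h
PE = 46.37 * 9.81 * 9.33
PE = 454.8897 * 9.33 = 4244.1209 J

4244.1209 J


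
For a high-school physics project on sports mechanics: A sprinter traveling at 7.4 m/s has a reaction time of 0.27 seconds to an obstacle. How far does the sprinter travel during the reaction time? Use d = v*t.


d = v * t
d = 7.4 * 0.27
d = 1.998 m

1.998 m


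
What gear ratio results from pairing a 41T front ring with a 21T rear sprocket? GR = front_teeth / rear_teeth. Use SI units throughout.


GR = front_teeth / rear_teeth
GR = 41 / 21
GR = 1.9524

1.9524


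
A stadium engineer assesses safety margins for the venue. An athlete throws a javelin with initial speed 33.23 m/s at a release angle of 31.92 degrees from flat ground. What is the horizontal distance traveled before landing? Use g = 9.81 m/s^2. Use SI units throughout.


R = v^2 * sin(2*theta) / g
Convert angle to radians: theta = 31.92 deg = 0.5571 rad
sin(2*theta) = sin(1.1142) = 0.8976
R = 33.23^2 * 0.8976 / 9.81
R = 1104.2329 * 0.8976 / 9.81 = 101.0318 m

101.0318 m


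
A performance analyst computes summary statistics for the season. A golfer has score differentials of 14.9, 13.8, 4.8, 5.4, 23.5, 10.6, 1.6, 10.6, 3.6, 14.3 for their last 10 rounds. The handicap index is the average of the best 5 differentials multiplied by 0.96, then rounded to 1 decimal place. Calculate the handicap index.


All differentials: 14.9, 13.8, 4.8, 5.4, 23.5, 10.6, 1.6, 10.6, 3.6, 14.3
Sorted: 1.6, 3.6, 4.8, 5.4, 10.6, 10.6, 13.8, 14.3, 14.9, 23.5
Best 5: 1.6, 3.6, 4.8, 5.4, 10.6
Average of best = 26 / 5 = 5.2
Raw index = 5.2 * 0.96 = 4.992
Handicap index = round(4.992, 1) = 5.0

5.0


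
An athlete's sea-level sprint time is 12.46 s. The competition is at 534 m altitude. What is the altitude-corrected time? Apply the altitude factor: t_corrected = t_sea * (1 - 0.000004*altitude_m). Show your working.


Correction factor = 1 - 0.000004 * 534 = 0.997864
t_corrected = t_sea * factor = 12.46 * 0.997864
t_corrected = 12.4334 s

12.4334 s


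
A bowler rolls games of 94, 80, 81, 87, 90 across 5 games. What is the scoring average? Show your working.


Average = sum / n
Sum = 432
Average = 432 / 5 = 86.4

86.4


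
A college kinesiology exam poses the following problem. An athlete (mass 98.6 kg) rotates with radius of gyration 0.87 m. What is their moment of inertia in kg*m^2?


I = m * k^2
I = 98.6 * 0.87^2
I = 98.6 * 0.7569 = 74.6303 kg*m^2

74.6303 kg*m^2


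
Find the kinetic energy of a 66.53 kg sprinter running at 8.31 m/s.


KE = 0.5 * m * v^2
KE = 0.5 * 66.53 * 8.31^2
KE = 0.5 * 66.53 * 69.0561 = 2297.1512 J

2297.1512 J


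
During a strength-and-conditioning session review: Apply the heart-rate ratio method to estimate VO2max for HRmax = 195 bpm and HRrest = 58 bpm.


VO2max = 15.3 * HRmax / HRrest
VO2max = 15.3 * 195 / 58
VO2max = 2983.5 / 58 = 51.4397 mL/kg/min

51.4397 mL/kg/min


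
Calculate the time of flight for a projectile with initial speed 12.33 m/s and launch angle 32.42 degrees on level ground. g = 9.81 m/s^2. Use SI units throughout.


T = 2*v*sin(theta)/g
sin(theta) = sin(32.42 deg) = 0.5361
T = 2*12.33*0.5361 / 9.81
T = 13.2208 / 9.81 = 1.3477 s

1.3477 s


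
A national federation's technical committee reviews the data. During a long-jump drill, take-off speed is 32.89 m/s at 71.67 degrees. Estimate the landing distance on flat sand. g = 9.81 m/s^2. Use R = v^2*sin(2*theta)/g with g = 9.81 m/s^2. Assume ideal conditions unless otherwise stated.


R = v^2 * sin(2*theta) / g
Convert angle to radians: theta = 71.67 deg = 1.2509 rad
sin(2*theta) = sin(2.5018) = 0.5971
R = 32.89^2 * 0.5971 / 9.81
R = 1081.7521 * 0.5971 / 9.81 = 65.8386 m

65.8386 m


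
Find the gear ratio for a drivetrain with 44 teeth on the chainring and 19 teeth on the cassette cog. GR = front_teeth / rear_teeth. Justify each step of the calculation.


GR = front_teeth / rear_teeth
GR = 44 / 19
GR = 2.3158

2.3158


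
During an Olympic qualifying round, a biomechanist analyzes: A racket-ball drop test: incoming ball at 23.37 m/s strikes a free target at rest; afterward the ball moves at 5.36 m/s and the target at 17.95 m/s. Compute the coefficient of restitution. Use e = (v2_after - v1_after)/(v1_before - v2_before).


e = (v2_after - v1_after) / (v1_before - v2_before)
Numerator = 17.95 - 5.36 = 12.59
Denominator = 23.37 - 0 = 23.37
e = 12.59 / 23.37 = 0.5387

0.5387


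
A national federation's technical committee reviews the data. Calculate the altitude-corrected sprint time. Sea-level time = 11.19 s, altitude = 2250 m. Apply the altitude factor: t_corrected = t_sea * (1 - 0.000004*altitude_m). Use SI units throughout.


Correction factor = 1 - 0.000004 * 2250 = 0.991
t_corrected = t_sea * factor = 11.19 * 0.991
t_corrected = 11.0893 s

11.0893 s


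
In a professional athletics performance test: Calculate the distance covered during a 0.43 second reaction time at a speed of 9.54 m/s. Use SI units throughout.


d = v * t
d = 9.54 * 0.43
d = 4.1022 m

4.1022 m


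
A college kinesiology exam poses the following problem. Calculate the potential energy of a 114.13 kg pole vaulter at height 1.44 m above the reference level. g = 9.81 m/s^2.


PE = m * g * h
PE = 114.13 * 9.81 * 1.44
PE = 1119.6153 * 1.44 = 1612.246 J

1612.246 J


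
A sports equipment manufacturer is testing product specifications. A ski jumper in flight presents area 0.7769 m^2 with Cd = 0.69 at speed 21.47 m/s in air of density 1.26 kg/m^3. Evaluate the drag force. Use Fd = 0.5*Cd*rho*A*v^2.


Fd = 0.5 * Cd * rho * A * v^2
Fd = 0.5 * 0.69 * 1.26 * 0.7769 * 21.47^2
v^2 = 460.9609
Fd = 0.5 * 0.69 * 1.26 * 0.7769 * 460.9609 = 155.675 N

155.675 N


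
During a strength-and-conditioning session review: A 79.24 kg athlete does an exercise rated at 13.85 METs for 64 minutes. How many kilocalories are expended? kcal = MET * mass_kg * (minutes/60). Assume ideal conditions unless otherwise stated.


kcal = MET * mass * time_hr
Convert time: 64 min = 1.0667 hr
kcal = 13.85 * 79.24 * 1.0667
kcal = 1170.6389 kcal

1170.6389 kcal


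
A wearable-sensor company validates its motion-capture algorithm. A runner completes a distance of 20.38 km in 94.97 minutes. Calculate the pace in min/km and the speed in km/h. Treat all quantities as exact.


Pace = time / distance = 94.97 min / 20.38 km = 4.66 min/km
Speed = distance / time_in_hours = 20.38 / 1.5828 hr
Speed = 12.8756 km/h

4.66 min/km, 12.8756 km/h


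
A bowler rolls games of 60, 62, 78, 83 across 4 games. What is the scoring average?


Average = sum / n
Sum = 283
Average = 283 / 4 = 70.75

70.75


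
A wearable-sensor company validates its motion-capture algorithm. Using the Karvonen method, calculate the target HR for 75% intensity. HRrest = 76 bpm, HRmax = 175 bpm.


Target = HRrest + pct*(HRmax - HRrest)
Heart rate reserve = HRmax - HRrest = 175 - 76 = 99 bpm
Fraction = 75% = 0.75
Target = 76 + 0.75 * 99
Target = 76 + 74.25 = 150.25 bpm

150.25 bpm


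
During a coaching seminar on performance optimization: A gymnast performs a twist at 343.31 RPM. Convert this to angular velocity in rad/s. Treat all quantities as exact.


omega = RPM * 2 * pi / 60
omega = 343.31 * 2 * 3.14159 / 60
omega = 2157.0803 / 60 = 35.9513 rad/s

35.9513 rad/s


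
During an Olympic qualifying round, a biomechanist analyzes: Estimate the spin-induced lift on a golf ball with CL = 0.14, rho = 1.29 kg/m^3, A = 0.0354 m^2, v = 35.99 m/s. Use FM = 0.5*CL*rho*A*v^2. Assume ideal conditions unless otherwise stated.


FM = 0.5 * CL * rho * A * v^2
FM = 0.5 * 0.14 * 1.29 * 0.0354 * 35.99^2
v^2 = 1295.2801
FM = 0.5 * 0.14 * 1.29 * 0.0354 * 1295.2801 = 4.1405 N

4.1405 N


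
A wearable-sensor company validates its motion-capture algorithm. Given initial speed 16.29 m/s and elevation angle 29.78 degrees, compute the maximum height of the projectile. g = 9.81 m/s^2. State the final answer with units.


H = (v*sin(theta))^2 / (2*g)
vy = v*sin(theta) = 16.29 * sin(29.78 deg) = 8.0908 m/s
H = vy^2 / (2*g) = 65.4606 / (2*9.81)
H = 65.4606 / 19.62 = 3.3364 m

3.3364 m


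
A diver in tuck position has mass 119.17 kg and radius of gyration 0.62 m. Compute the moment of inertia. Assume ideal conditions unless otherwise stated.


I = m * k^2
I = 119.17 * 0.62^2
I = 119.17 * 0.3844 = 45.8089 kg*m^2

45.8089 kg*m^2


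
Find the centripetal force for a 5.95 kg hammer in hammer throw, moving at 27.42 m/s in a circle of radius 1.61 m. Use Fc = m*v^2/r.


Fc = m * v^2 / r
v^2 = 27.42^2 = 751.8564
Fc = 5.95 * 751.8564 / 1.61
Fc = 4473.5456 / 1.61 = 2778.5997 N

2778.5997 N


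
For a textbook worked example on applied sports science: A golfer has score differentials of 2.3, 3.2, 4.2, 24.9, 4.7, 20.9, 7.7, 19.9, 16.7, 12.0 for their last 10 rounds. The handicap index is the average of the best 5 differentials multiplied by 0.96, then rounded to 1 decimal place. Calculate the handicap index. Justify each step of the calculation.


All differentials: 2.3, 3.2, 4.2, 24.9, 4.7, 20.9, 7.7, 19.9, 16.7, 12.0
Sorted: 2.3, 3.2, 4.2, 4.7, 7.7, 12.0, 16.7, 19.9, 20.9, 24.9
Best 5: 2.3, 3.2, 4.2, 4.7, 7.7
Average of best = 22.1 / 5 = 4.42
Raw index = 4.42 * 0.96 = 4.2432
Handicap index = round(4.2432, 1) = 4.2

4.2


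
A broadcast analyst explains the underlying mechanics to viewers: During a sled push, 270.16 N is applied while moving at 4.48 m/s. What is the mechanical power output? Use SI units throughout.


P = F * v
P = 270.16 * 4.48
P = 1210.3168 W

1210.3168 W


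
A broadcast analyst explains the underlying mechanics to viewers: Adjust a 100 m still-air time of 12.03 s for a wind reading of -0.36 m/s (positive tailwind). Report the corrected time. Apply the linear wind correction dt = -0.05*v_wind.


dt = -0.05 * v_wind = -0.05 * -0.36 = 0.018 s
t_corrected = t_still + dt = 12.03 + (0.018)
t_corrected = 12.048 s

12.048 s


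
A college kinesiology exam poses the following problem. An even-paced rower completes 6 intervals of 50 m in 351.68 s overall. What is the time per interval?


Split time = total_time / n_laps = 351.68 / 6
Split time = 58.6133 s per lap

58.6133 s


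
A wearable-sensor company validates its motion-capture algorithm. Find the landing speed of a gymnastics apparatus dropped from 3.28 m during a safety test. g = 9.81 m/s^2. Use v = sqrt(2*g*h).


v = sqrt(2 * g * h)
v = sqrt(2 * 9.81 * 3.28)
v = sqrt(64.3536) = 8.0221 m/s

8.0221 m/s


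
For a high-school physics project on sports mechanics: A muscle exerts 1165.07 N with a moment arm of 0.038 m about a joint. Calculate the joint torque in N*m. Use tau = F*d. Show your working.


tau = F * d
tau = 1165.07 * 0.038
tau = 44.2727 N*m

44.2727 N*m


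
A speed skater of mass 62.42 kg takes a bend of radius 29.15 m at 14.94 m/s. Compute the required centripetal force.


Fc = m * v^2 / r
v^2 = 14.94^2 = 223.2036
Fc = 62.42 * 223.2036 / 29.15
Fc = 13932.3687 / 29.15 = 477.9543 N

477.9543 N


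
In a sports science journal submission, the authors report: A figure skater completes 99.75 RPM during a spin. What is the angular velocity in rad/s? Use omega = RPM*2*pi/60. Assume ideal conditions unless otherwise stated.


omega = RPM * 2 * pi / 60
omega = 99.75 * 2 * 3.14159 / 60
omega = 626.7477 / 60 = 10.4458 rad/s

10.4458 rad/s


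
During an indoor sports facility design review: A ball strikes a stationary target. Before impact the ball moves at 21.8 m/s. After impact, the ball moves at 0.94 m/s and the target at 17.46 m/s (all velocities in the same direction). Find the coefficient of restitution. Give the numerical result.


e = (v2_after - v1_after) / (v1_before - v2_before)
Numerator = 17.46 - 0.94 = 16.52
Denominator = 21.8 - 0 = 21.8
e = 16.52 / 21.8 = 0.7578

0.7578


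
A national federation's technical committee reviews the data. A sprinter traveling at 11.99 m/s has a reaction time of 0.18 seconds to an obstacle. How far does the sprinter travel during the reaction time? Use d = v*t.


d = v * t
d = 11.99 * 0.18
d = 2.1582 m

2.1582 m


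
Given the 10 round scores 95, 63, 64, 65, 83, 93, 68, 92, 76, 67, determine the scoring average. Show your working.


Average = sum / n
Sum = 766
Average = 766 / 10 = 76.6

76.6


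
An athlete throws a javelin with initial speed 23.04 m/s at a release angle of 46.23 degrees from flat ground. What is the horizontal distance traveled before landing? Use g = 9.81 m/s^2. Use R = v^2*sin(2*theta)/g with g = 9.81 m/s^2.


R = v^2 * sin(2*theta) / g
Convert angle to radians: theta = 46.23 deg = 0.8069 rad
sin(2*theta) = sin(1.6137) = 0.9991
R = 23.04^2 * 0.9991 / 9.81
R = 530.8416 * 0.9991 / 9.81 = 54.0624 m

54.0624 m


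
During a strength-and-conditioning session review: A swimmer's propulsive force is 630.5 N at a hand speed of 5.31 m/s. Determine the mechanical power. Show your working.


P = F * v
P = 630.5 * 5.31
P = 3347.955 W

3347.955 W


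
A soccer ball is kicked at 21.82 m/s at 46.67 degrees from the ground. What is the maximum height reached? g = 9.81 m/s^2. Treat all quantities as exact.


H = (v*sin(theta))^2 / (2*g)
vy = v*sin(theta) = 21.82 * sin(46.67 deg) = 15.8722 m/s
H = vy^2 / (2*g) = 251.9256 / (2*9.81)
H = 251.9256 / 19.62 = 12.8402 m

12.8402 m


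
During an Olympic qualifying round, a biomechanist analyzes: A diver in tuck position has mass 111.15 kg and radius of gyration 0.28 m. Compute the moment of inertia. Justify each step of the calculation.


I = m * k^2
I = 111.15 * 0.28^2
I = 111.15 * 0.0784 = 8.7142 kg*m^2

8.7142 kg*m^2


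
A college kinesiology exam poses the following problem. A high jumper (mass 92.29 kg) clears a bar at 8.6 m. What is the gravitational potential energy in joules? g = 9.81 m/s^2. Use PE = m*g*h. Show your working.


PE = m * g * h
PE = 92.29 * 9.81 * 8.6
PE = 905.3649 * 8.6 = 7786.1381 J

7786.1381 J


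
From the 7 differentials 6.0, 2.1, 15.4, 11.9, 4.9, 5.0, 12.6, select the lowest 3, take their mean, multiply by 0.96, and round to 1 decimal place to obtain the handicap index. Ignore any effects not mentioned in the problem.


All differentials: 6.0, 2.1, 15.4, 11.9, 4.9, 5.0, 12.6
Sorted: 2.1, 4.9, 5.0, 6.0, 11.9, 12.6, 15.4
Best 3: 2.1, 4.9, 5.0
Average of best = 12 / 3 = 4
Raw index = 4 * 0.96 = 3.84
Handicap index = round(3.84, 1) = 3.8

3.8


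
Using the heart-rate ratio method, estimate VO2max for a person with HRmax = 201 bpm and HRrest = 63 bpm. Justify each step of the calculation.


VO2max = 15.3 * HRmax / HRrest
VO2max = 15.3 * 201 / 63
VO2max = 3075.3 / 63 = 48.8143 mL/kg/min

48.8143 mL/kg/min


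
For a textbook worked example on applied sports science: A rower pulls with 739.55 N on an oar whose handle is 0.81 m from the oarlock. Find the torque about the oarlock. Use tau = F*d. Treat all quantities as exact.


tau = F * d
tau = 739.55 * 0.81
tau = 599.0355 N*m

599.0355 N*m


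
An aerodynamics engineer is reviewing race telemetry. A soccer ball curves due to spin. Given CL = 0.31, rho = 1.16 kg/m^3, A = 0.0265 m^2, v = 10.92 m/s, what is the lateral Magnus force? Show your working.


FM = 0.5 * CL * rho * A * v^2
FM = 0.5 * 0.31 * 1.16 * 0.0265 * 10.92^2
v^2 = 119.2464
FM = 0.5 * 0.31 * 1.16 * 0.0265 * 119.2464 = 0.5682 N

0.5682 N


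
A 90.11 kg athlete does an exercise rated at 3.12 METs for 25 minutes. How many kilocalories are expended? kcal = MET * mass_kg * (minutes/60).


kcal = MET * mass * time_hr
Convert time: 25 min = 0.4167 hr
kcal = 3.12 * 90.11 * 0.4167
kcal = 117.143 kcal

117.143 kcal


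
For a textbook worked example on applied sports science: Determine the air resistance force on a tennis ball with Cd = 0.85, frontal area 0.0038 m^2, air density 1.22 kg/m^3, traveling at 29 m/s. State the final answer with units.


Fd = 0.5 * Cd * rho * A * v^2
Fd = 0.5 * 0.85 * 1.22 * 0.0038 * 29^2
v^2 = 841
Fd = 0.5 * 0.85 * 1.22 * 0.0038 * 841 = 1.657 N

1.657 N
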